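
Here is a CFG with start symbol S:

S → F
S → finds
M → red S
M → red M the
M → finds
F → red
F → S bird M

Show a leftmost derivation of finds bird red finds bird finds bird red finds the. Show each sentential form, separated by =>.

S => F => S bird M => F bird M => S bird M bird M => F bird M bird M => S bird M bird M bird M => finds bird M bird M bird M => finds bird red S bird M bird M => finds bird red finds bird M bird M => finds bird red finds bird finds bird M => finds bird red finds bird finds bird red M the => finds bird red finds bird finds bird red finds the

S => F   [S → F]
F => S bird M   [F → S bird M]
S bird M => F bird M   [S → F]
F bird M => S bird M bird M   [F → S bird M]
S bird M bird M => F bird M bird M   [S → F]
F bird M bird M => S bird M bird M bird M   [F → S bird M]
S bird M bird M bird M => finds bird M bird M bird M   [S → finds]
finds bird M bird M bird M => finds bird red S bird M bird M   [M → red S]
finds bird red S bird M bird M => finds bird red finds bird M bird M   [S → finds]
finds bird red finds bird M bird M => finds bird red finds bird finds bird M   [M → finds]
finds bird red finds bird finds bird M => finds bird red finds bird finds bird red M the   [M → red M the]
finds bird red finds bird finds bird red M the => finds bird red finds bird finds bird red finds the   [M → finds]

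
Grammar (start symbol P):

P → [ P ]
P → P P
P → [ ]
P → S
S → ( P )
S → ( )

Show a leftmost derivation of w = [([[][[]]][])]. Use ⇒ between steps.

P ⇒ [P] ⇒ [S] ⇒ [(P)] ⇒ [(PP)] ⇒ [([P]P)] ⇒ [([PP]P)] ⇒ [([[]P]P)] ⇒ [([[][P]]P)] ⇒ [([[][[]]]P)] ⇒ [([[][[]]][])]

P ⇒ [P]   [P → [ P ]]
[P] ⇒ [S]   [P → S]
[S] ⇒ [(P)]   [S → ( P )]
[(P)] ⇒ [(PP)]   [P → P P]
[(PP)] ⇒ [([P]P)]   [P → [ P ]]
[([P]P)] ⇒ [([PP]P)]   [P → P P]
[([PP]P)] ⇒ [([[]P]P)]   [P → [ ]]
[([[]P]P)] ⇒ [([[][P]]P)]   [P → [ P ]]
[([[][P]]P)] ⇒ [([[][[]]]P)]   [P → [ ]]
[([[][[]]]P)] ⇒ [([[][[]]][])]   [P → [ ]]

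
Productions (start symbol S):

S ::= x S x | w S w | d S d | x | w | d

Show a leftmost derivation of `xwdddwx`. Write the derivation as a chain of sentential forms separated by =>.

S => xSx => xwSwx => xwdSdwx => xwdddwx

S => xSx   [S ::= x S x]
xSx => xwSwx   [S ::= w S w]
xwSwx => xwdSdwx   [S ::= d S d]
xwdSdwx => xwdddwx   [S ::= d]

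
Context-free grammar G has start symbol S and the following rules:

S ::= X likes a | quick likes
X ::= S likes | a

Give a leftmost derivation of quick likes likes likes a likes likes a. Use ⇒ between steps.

S ⇒ X likes a   [S ::= X likes a]
X likes a ⇒ S likes likes a   [X ::= S likes]
S likes likes a ⇒ X likes a likes likes a   [S ::= X likes a]
X likes a likes likes a ⇒ S likes likes a likes likes a   [X ::= S likes]
S likes likes a likes likes a ⇒ quick likes likes likes a likes likes a   [S ::= quick likes]

S ⇒ X likes a ⇒ S likes likes a ⇒ X likes a likes likes a ⇒ S likes likes a likes likes a ⇒ quick likes likes likes a likes likes a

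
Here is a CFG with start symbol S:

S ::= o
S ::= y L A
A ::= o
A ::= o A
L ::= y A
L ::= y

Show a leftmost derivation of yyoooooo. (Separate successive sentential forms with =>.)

S => yLA   [S ::= y L A]
yLA => yyAA   [L ::= y A]
yyAA => yyoAA   [A ::= o A]
yyoAA => yyooA   [A ::= o]
yyooA => yyoooA   [A ::= o A]
yyoooA => yyooooA   [A ::= o A]
yyooooA => yyoooooA   [A ::= o A]
yyoooooA => yyoooooo   [A ::= o]

S => yLA => yyAA => yyoAA => yyooA => yyoooA => yyooooA => yyoooooA => yyoooooo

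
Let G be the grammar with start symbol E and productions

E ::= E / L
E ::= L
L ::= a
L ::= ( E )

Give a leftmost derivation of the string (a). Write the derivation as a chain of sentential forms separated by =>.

E => L => (E) => (L) => (a)

E => L   [E ::= L]
L => (E)   [L ::= ( E )]
(E) => (L)   [E ::= L]
(L) => (a)   [L ::= a]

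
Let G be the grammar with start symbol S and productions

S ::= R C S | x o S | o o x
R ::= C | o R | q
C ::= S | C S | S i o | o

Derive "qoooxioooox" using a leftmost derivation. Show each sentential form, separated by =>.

S=>RCS=>CCS=>SioCS=>RCSioCS=>qCSioCS=>qoSioCS=>qoooxioCS=>qoooxiooS=>qoooxioooox

S => RCS   [S ::= R C S]
RCS => CCS   [R ::= C]
CCS => SioCS   [C ::= S i o]
SioCS => RCSioCS   [S ::= R C S]
RCSioCS => qCSioCS   [R ::= q]
qCSioCS => qoSioCS   [C ::= o]
qoSioCS => qoooxioCS   [S ::= o o x]
qoooxioCS => qoooxiooS   [C ::= o]
qoooxiooS => qoooxioooox   [S ::= o o x]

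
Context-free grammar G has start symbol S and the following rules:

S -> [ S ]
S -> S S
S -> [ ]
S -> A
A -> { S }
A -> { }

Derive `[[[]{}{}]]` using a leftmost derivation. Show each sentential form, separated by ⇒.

S ⇒ [S] ⇒ [[S]] ⇒ [[SS]] ⇒ [[SSS]] ⇒ [[[]SS]] ⇒ [[[]AS]] ⇒ [[[]{}S]] ⇒ [[[]{}A]] ⇒ [[[]{}{}]]

S ⇒ [S]   [S -> [ S ]]
[S] ⇒ [[S]]   [S -> [ S ]]
[[S]] ⇒ [[SS]]   [S -> S S]
[[SS]] ⇒ [[SSS]]   [S -> S S]
[[SSS]] ⇒ [[[]SS]]   [S -> [ ]]
[[[]SS]] ⇒ [[[]AS]]   [S -> A]
[[[]AS]] ⇒ [[[]{}S]]   [A -> { }]
[[[]{}S]] ⇒ [[[]{}A]]   [S -> A]
[[[]{}A]] ⇒ [[[]{}{}]]   [A -> { }]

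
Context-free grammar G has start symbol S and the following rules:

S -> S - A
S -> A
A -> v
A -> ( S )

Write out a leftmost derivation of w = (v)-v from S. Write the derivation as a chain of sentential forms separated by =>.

S => S-A   [S -> S - A]
S-A => A-A   [S -> A]
A-A => (S)-A   [A -> ( S )]
(S)-A => (A)-A   [S -> A]
(A)-A => (v)-A   [A -> v]
(v)-A => (v)-v   [A -> v]

S=>S-A=>A-A=>(S)-A=>(A)-A=>(v)-A=>(v)-v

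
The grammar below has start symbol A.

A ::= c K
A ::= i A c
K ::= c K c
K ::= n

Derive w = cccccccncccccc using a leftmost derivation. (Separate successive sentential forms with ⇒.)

A ⇒ cK ⇒ ccKc ⇒ cccKcc ⇒ ccccKccc ⇒ cccccKcccc ⇒ ccccccKccccc ⇒ cccccccKcccccc ⇒ cccccccncccccc

A ⇒ cK   [A ::= c K]
cK ⇒ ccKc   [K ::= c K c]
ccKc ⇒ cccKcc   [K ::= c K c]
cccKcc ⇒ ccccKccc   [K ::= c K c]
ccccKccc ⇒ cccccKcccc   [K ::= c K c]
cccccKcccc ⇒ ccccccKccccc   [K ::= c K c]
ccccccKccccc ⇒ cccccccKcccccc   [K ::= c K c]
cccccccKcccccc ⇒ cccccccncccccc   [K ::= n]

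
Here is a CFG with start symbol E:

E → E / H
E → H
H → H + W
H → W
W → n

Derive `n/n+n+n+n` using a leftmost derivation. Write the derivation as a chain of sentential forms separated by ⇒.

E ⇒ E/H ⇒ H/H ⇒ W/H ⇒ n/H ⇒ n/H+W ⇒ n/H+W+W ⇒ n/H+W+W+W ⇒ n/W+W+W+W ⇒ n/n+W+W+W ⇒ n/n+n+W+W ⇒ n/n+n+n+W ⇒ n/n+n+n+n

E ⇒ E/H   [E → E / H]
E/H ⇒ H/H   [E → H]
H/H ⇒ W/H   [H → W]
W/H ⇒ n/H   [W → n]
n/H ⇒ n/H+W   [H → H + W]
n/H+W ⇒ n/H+W+W   [H → H + W]
n/H+W+W ⇒ n/H+W+W+W   [H → H + W]
n/H+W+W+W ⇒ n/W+W+W+W   [H → W]
n/W+W+W+W ⇒ n/n+W+W+W   [W → n]
n/n+W+W+W ⇒ n/n+n+W+W   [W → n]
n/n+n+W+W ⇒ n/n+n+n+W   [W → n]
n/n+n+n+W ⇒ n/n+n+n+n   [W → n]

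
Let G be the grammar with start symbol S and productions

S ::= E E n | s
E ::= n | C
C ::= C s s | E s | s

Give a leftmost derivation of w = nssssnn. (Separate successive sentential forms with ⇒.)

S ⇒ EEn   [S ::= E E n]
EEn ⇒ CEn   [E ::= C]
CEn ⇒ EsEn   [C ::= E s]
EsEn ⇒ CsEn   [E ::= C]
CsEn ⇒ CsssEn   [C ::= C s s]
CsssEn ⇒ EssssEn   [C ::= E s]
EssssEn ⇒ nssssEn   [E ::= n]
nssssEn ⇒ nssssnn   [E ::= n]

S⇒EEn⇒CEn⇒EsEn⇒CsEn⇒CsssEn⇒EssssEn⇒nssssEn⇒nssssnn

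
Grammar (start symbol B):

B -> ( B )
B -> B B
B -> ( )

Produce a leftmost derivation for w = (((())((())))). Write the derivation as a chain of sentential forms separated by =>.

B => (B) => ((B)) => ((BB)) => (((B)B)) => (((())B)) => (((())(B))) => (((())((B)))) => (((())((()))))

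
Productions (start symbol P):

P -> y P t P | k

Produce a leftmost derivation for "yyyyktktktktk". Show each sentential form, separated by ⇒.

P⇒yPtP⇒yyPtPtP⇒yyyPtPtPtP⇒yyyyPtPtPtPtP⇒yyyyktPtPtPtP⇒yyyyktktPtPtP⇒yyyyktktktPtP⇒yyyyktktktktP⇒yyyyktktktktk

P ⇒ yPtP   [P -> y P t P]
yPtP ⇒ yyPtPtP   [P -> y P t P]
yyPtPtP ⇒ yyyPtPtPtP   [P -> y P t P]
yyyPtPtPtP ⇒ yyyyPtPtPtPtP   [P -> y P t P]
yyyyPtPtPtPtP ⇒ yyyyktPtPtPtP   [P -> k]
yyyyktPtPtPtP ⇒ yyyyktktPtPtP   [P -> k]
yyyyktktPtPtP ⇒ yyyyktktktPtP   [P -> k]
yyyyktktktPtP ⇒ yyyyktktktktP   [P -> k]
yyyyktktktktP ⇒ yyyyktktktktk   [P -> k]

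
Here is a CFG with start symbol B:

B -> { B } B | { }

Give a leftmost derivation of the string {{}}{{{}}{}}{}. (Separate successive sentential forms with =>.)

B => {B}B => {{}}B => {{}}{B}B => {{}}{{B}B}B => {{}}{{{}}B}B => {{}}{{{}}{}}B => {{}}{{{}}{}}{}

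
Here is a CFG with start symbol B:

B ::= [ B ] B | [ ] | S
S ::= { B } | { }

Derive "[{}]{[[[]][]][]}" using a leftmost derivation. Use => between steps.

B => [B]B => [S]B => [{}]B => [{}]S => [{}]{B} => [{}]{[B]B} => [{}]{[[B]B]B} => [{}]{[[[]]B]B} => [{}]{[[[]][]]B} => [{}]{[[[]][]][]}

B => [B]B   [B ::= [ B ] B]
[B]B => [S]B   [B ::= S]
[S]B => [{}]B   [S ::= { }]
[{}]B => [{}]S   [B ::= S]
[{}]S => [{}]{B}   [S ::= { B }]
[{}]{B} => [{}]{[B]B}   [B ::= [ B ] B]
[{}]{[B]B} => [{}]{[[B]B]B}   [B ::= [ B ] B]
[{}]{[[B]B]B} => [{}]{[[[]]B]B}   [B ::= [ ]]
[{}]{[[[]]B]B} => [{}]{[[[]][]]B}   [B ::= [ ]]
[{}]{[[[]][]]B} => [{}]{[[[]][]][]}   [B ::= [ ]]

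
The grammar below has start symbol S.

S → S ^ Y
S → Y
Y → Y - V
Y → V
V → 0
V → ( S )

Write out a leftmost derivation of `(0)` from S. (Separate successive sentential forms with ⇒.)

S ⇒ Y   [S → Y]
Y ⇒ V   [Y → V]
V ⇒ (S)   [V → ( S )]
(S) ⇒ (Y)   [S → Y]
(Y) ⇒ (V)   [Y → V]
(V) ⇒ (0)   [V → 0]

S ⇒ Y ⇒ V ⇒ (S) ⇒ (Y) ⇒ (V) ⇒ (0)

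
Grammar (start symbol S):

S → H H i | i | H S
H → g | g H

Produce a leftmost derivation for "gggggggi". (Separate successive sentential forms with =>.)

S => HS => gS => gHS => ggHS => gggHS => ggggHS => gggggHS => ggggggHS => gggggggS => gggggggi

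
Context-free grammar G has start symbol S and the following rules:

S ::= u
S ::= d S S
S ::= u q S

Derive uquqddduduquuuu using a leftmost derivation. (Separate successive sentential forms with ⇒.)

S⇒uqS⇒uquqS⇒uquqdSS⇒uquqddSSS⇒uquqdddSSSS⇒uquqddduSSS⇒uquqdddudSSSS⇒uquqddduduqSSSS⇒uquqddduduquSSS⇒uquqddduduquuSS⇒uquqddduduquuuS⇒uquqddduduquuuu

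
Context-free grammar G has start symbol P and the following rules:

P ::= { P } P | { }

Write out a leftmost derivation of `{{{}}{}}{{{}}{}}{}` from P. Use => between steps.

P => {P}P   [P ::= { P } P]
{P}P => {{P}P}P   [P ::= { P } P]
{{P}P}P => {{{}}P}P   [P ::= { }]
{{{}}P}P => {{{}}{}}P   [P ::= { }]
{{{}}{}}P => {{{}}{}}{P}P   [P ::= { P } P]
{{{}}{}}{P}P => {{{}}{}}{{P}P}P   [P ::= { P } P]
{{{}}{}}{{P}P}P => {{{}}{}}{{{}}P}P   [P ::= { }]
{{{}}{}}{{{}}P}P => {{{}}{}}{{{}}{}}P   [P ::= { }]
{{{}}{}}{{{}}{}}P => {{{}}{}}{{{}}{}}{}   [P ::= { }]

P => {P}P => {{P}P}P => {{{}}P}P => {{{}}{}}P => {{{}}{}}{P}P => {{{}}{}}{{P}P}P => {{{}}{}}{{{}}P}P => {{{}}{}}{{{}}{}}P => {{{}}{}}{{{}}{}}{}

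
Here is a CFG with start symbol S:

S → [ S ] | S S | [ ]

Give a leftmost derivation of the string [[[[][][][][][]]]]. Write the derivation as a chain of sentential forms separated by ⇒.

S ⇒ [S]   [S → [ S ]]
[S] ⇒ [[S]]   [S → [ S ]]
[[S]] ⇒ [[[S]]]   [S → [ S ]]
[[[S]]] ⇒ [[[SS]]]   [S → S S]
[[[SS]]] ⇒ [[[[]S]]]   [S → [ ]]
[[[[]S]]] ⇒ [[[[]SS]]]   [S → S S]
[[[[]SS]]] ⇒ [[[[]SSS]]]   [S → S S]
[[[[]SSS]]] ⇒ [[[[]SSSS]]]   [S → S S]
[[[[]SSSS]]] ⇒ [[[[]SSSSS]]]   [S → S S]
[[[[]SSSSS]]] ⇒ [[[[][]SSSS]]]   [S → [ ]]
[[[[][]SSSS]]] ⇒ [[[[][][]SSS]]]   [S → [ ]]
[[[[][][]SSS]]] ⇒ [[[[][][][]SS]]]   [S → [ ]]
[[[[][][][]SS]]] ⇒ [[[[][][][][]S]]]   [S → [ ]]
[[[[][][][][]S]]] ⇒ [[[[][][][][][]]]]   [S → [ ]]

S⇒[S]⇒[[S]]⇒[[[S]]]⇒[[[SS]]]⇒[[[[]S]]]⇒[[[[]SS]]]⇒[[[[]SSS]]]⇒[[[[]SSSS]]]⇒[[[[]SSSSS]]]⇒[[[[][]SSSS]]]⇒[[[[][][]SSS]]]⇒[[[[][][][]SS]]]⇒[[[[][][][][]S]]]⇒[[[[][][][][][]]]]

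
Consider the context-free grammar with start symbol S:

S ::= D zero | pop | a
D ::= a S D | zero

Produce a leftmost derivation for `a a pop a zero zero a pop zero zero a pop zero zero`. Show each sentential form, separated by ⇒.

S ⇒ D zero ⇒ a S D zero ⇒ a D zero D zero ⇒ a a S D zero D zero ⇒ a a pop D zero D zero ⇒ a a pop a S D zero D zero ⇒ a a pop a D zero D zero D zero ⇒ a a pop a zero zero D zero D zero ⇒ a a pop a zero zero a S D zero D zero ⇒ a a pop a zero zero a pop D zero D zero ⇒ a a pop a zero zero a pop zero zero D zero ⇒ a a pop a zero zero a pop zero zero a S D zero ⇒ a a pop a zero zero a pop zero zero a pop D zero ⇒ a a pop a zero zero a pop zero zero a pop zero zero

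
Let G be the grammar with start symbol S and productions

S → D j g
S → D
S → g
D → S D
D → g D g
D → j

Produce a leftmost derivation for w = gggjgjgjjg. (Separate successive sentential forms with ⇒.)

S ⇒ Djg ⇒ SDjg ⇒ gDjg ⇒ gSDjg ⇒ gDDjg ⇒ ggDgDjg ⇒ ggSDgDjg ⇒ ggDDgDjg ⇒ gggDgDgDjg ⇒ gggjgDgDjg ⇒ gggjgjgDjg ⇒ gggjgjgjjg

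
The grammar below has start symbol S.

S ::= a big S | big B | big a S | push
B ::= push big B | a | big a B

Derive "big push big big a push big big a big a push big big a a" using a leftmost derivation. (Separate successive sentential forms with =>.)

S => big B => big push big B => big push big big a B => big push big big a push big B => big push big big a push big big a B => big push big big a push big big a big a B => big push big big a push big big a big a push big B => big push big big a push big big a big a push big big a B => big push big big a push big big a big a push big big a a

S => big B   [S ::= big B]
big B => big push big B   [B ::= push big B]
big push big B => big push big big a B   [B ::= big a B]
big push big big a B => big push big big a push big B   [B ::= push big B]
big push big big a push big B => big push big big a push big big a B   [B ::= big a B]
big push big big a push big big a B => big push big big a push big big a big a B   [B ::= big a B]
big push big big a push big big a big a B => big push big big a push big big a big a push big B   [B ::= push big B]
big push big big a push big big a big a push big B => big push big big a push big big a big a push big big a B   [B ::= big a B]
big push big big a push big big a big a push big big a B => big push big big a push big big a big a push big big a a   [B ::= a]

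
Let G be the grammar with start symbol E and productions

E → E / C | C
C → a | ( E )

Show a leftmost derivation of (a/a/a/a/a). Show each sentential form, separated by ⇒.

E⇒C⇒(E)⇒(E/C)⇒(E/C/C)⇒(E/C/C/C)⇒(E/C/C/C/C)⇒(C/C/C/C/C)⇒(a/C/C/C/C)⇒(a/a/C/C/C)⇒(a/a/a/C/C)⇒(a/a/a/a/C)⇒(a/a/a/a/a)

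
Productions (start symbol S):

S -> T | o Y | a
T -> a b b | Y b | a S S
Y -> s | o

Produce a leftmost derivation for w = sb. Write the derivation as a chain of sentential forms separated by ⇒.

S ⇒ T ⇒ Yb ⇒ sb

S ⇒ T   [S -> T]
T ⇒ Yb   [T -> Y b]
Yb ⇒ sb   [Y -> s]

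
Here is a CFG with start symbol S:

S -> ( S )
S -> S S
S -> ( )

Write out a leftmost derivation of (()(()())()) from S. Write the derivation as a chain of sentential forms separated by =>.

S => (S) => (SS) => (SSS) => (()SS) => (()(S)S) => (()(SS)S) => (()(()S)S) => (()(()())S) => (()(()())())

S => (S)   [S -> ( S )]
(S) => (SS)   [S -> S S]
(SS) => (SSS)   [S -> S S]
(SSS) => (()SS)   [S -> ( )]
(()SS) => (()(S)S)   [S -> ( S )]
(()(S)S) => (()(SS)S)   [S -> S S]
(()(SS)S) => (()(()S)S)   [S -> ( )]
(()(()S)S) => (()(()())S)   [S -> ( )]
(()(()())S) => (()(()())())   [S -> ( )]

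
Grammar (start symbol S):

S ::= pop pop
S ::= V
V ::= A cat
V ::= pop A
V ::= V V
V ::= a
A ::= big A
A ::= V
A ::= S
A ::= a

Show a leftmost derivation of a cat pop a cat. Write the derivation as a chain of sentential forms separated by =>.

S => V => V V => A cat V => a cat V => a cat A cat => a cat V cat => a cat pop A cat => a cat pop a cat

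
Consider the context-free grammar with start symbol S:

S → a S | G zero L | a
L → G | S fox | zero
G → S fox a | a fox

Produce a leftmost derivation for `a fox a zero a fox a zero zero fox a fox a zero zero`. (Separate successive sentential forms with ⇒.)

S ⇒ G zero L ⇒ S fox a zero L ⇒ G zero L fox a zero L ⇒ S fox a zero L fox a zero L ⇒ a fox a zero L fox a zero L ⇒ a fox a zero G fox a zero L ⇒ a fox a zero S fox a fox a zero L ⇒ a fox a zero G zero L fox a fox a zero L ⇒ a fox a zero S fox a zero L fox a fox a zero L ⇒ a fox a zero a fox a zero L fox a fox a zero L ⇒ a fox a zero a fox a zero zero fox a fox a zero L ⇒ a fox a zero a fox a zero zero fox a fox a zero zero

S ⇒ G zero L   [S → G zero L]
G zero L ⇒ S fox a zero L   [G → S fox a]
S fox a zero L ⇒ G zero L fox a zero L   [S → G zero L]
G zero L fox a zero L ⇒ S fox a zero L fox a zero L   [G → S fox a]
S fox a zero L fox a zero L ⇒ a fox a zero L fox a zero L   [S → a]
a fox a zero L fox a zero L ⇒ a fox a zero G fox a zero L   [L → G]
a fox a zero G fox a zero L ⇒ a fox a zero S fox a fox a zero L   [G → S fox a]
a fox a zero S fox a fox a zero L ⇒ a fox a zero G zero L fox a fox a zero L   [S → G zero L]
a fox a zero G zero L fox a fox a zero L ⇒ a fox a zero S fox a zero L fox a fox a zero L   [G → S fox a]
a fox a zero S fox a zero L fox a fox a zero L ⇒ a fox a zero a fox a zero L fox a fox a zero L   [S → a]
a fox a zero a fox a zero L fox a fox a zero L ⇒ a fox a zero a fox a zero zero fox a fox a zero L   [L → zero]
a fox a zero a fox a zero zero fox a fox a zero L ⇒ a fox a zero a fox a zero zero fox a fox a zero zero   [L → zero]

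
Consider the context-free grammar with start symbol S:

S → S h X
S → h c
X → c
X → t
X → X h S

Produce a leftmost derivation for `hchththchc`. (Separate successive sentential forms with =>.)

S => ShX   [S → S h X]
ShX => ShXhX   [S → S h X]
ShXhX => ShXhXhX   [S → S h X]
ShXhXhX => ShXhXhXhX   [S → S h X]
ShXhXhXhX => hchXhXhXhX   [S → h c]
hchXhXhXhX => hchthXhXhX   [X → t]
hchthXhXhX => hchththXhX   [X → t]
hchththXhX => hchththchX   [X → c]
hchththchX => hchththchc   [X → c]

S=>ShX=>ShXhX=>ShXhXhX=>ShXhXhXhX=>hchXhXhXhX=>hchthXhXhX=>hchththXhX=>hchththchX=>hchththchc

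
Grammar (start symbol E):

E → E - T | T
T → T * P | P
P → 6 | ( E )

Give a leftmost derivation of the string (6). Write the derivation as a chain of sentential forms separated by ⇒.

E ⇒ T ⇒ P ⇒ (E) ⇒ (T) ⇒ (P) ⇒ (6)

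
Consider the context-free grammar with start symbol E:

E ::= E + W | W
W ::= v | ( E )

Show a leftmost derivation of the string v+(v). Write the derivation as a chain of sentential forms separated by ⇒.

E ⇒ E+W ⇒ W+W ⇒ v+W ⇒ v+(E) ⇒ v+(W) ⇒ v+(v)

E ⇒ E+W   [E ::= E + W]
E+W ⇒ W+W   [E ::= W]
W+W ⇒ v+W   [W ::= v]
v+W ⇒ v+(E)   [W ::= ( E )]
v+(E) ⇒ v+(W)   [E ::= W]
v+(W) ⇒ v+(v)   [W ::= v]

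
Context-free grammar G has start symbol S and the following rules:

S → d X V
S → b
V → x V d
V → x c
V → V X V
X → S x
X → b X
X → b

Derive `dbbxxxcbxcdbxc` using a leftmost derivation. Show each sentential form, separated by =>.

S => dXV => dbXV => dbSxV => dbbxV => dbbxVXV => dbbxxVdXV => dbbxxVXVdXV => dbbxxxcXVdXV => dbbxxxcbVdXV => dbbxxxcbxcdXV => dbbxxxcbxcdbV => dbbxxxcbxcdbxc

S => dXV   [S → d X V]
dXV => dbXV   [X → b X]
dbXV => dbSxV   [X → S x]
dbSxV => dbbxV   [S → b]
dbbxV => dbbxVXV   [V → V X V]
dbbxVXV => dbbxxVdXV   [V → x V d]
dbbxxVdXV => dbbxxVXVdXV   [V → V X V]
dbbxxVXVdXV => dbbxxxcXVdXV   [V → x c]
dbbxxxcXVdXV => dbbxxxcbVdXV   [X → b]
dbbxxxcbVdXV => dbbxxxcbxcdXV   [V → x c]
dbbxxxcbxcdXV => dbbxxxcbxcdbV   [X → b]
dbbxxxcbxcdbV => dbbxxxcbxcdbxc   [V → x c]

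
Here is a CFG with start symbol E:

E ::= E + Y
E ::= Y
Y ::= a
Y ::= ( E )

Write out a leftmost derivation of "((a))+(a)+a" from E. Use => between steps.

E => E+Y => E+Y+Y => Y+Y+Y => (E)+Y+Y => (Y)+Y+Y => ((E))+Y+Y => ((Y))+Y+Y => ((a))+Y+Y => ((a))+(E)+Y => ((a))+(Y)+Y => ((a))+(a)+Y => ((a))+(a)+a

E => E+Y   [E ::= E + Y]
E+Y => E+Y+Y   [E ::= E + Y]
E+Y+Y => Y+Y+Y   [E ::= Y]
Y+Y+Y => (E)+Y+Y   [Y ::= ( E )]
(E)+Y+Y => (Y)+Y+Y   [E ::= Y]
(Y)+Y+Y => ((E))+Y+Y   [Y ::= ( E )]
((E))+Y+Y => ((Y))+Y+Y   [E ::= Y]
((Y))+Y+Y => ((a))+Y+Y   [Y ::= a]
((a))+Y+Y => ((a))+(E)+Y   [Y ::= ( E )]
((a))+(E)+Y => ((a))+(Y)+Y   [E ::= Y]
((a))+(Y)+Y => ((a))+(a)+Y   [Y ::= a]
((a))+(a)+Y => ((a))+(a)+a   [Y ::= a]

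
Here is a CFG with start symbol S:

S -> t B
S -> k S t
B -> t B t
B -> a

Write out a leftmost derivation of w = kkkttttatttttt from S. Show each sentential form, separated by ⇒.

S ⇒ kSt ⇒ kkStt ⇒ kkkSttt ⇒ kkktBttt ⇒ kkkttBtttt ⇒ kkktttBttttt ⇒ kkkttttBtttttt ⇒ kkkttttatttttt

S ⇒ kSt   [S -> k S t]
kSt ⇒ kkStt   [S -> k S t]
kkStt ⇒ kkkSttt   [S -> k S t]
kkkSttt ⇒ kkktBttt   [S -> t B]
kkktBttt ⇒ kkkttBtttt   [B -> t B t]
kkkttBtttt ⇒ kkktttBttttt   [B -> t B t]
kkktttBttttt ⇒ kkkttttBtttttt   [B -> t B t]
kkkttttBtttttt ⇒ kkkttttatttttt   [B -> a]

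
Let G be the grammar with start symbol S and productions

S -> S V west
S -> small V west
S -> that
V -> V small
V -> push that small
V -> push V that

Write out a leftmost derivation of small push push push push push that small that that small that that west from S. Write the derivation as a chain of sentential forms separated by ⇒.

S ⇒ small V west ⇒ small push V that west ⇒ small push push V that that west ⇒ small push push V small that that west ⇒ small push push push V that small that that west ⇒ small push push push push V that that small that that west ⇒ small push push push push push that small that that small that that west

S ⇒ small V west   [S -> small V west]
small V west ⇒ small push V that west   [V -> push V that]
small push V that west ⇒ small push push V that that west   [V -> push V that]
small push push V that that west ⇒ small push push V small that that west   [V -> V small]
small push push V small that that west ⇒ small push push push V that small that that west   [V -> push V that]
small push push push V that small that that west ⇒ small push push push push V that that small that that west   [V -> push V that]
small push push push push V that that small that that west ⇒ small push push push push push that small that that small that that west   [V -> push that small]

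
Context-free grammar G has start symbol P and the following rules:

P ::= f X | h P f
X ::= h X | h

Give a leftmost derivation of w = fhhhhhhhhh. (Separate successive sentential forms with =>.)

P => fX   [P ::= f X]
fX => fhX   [X ::= h X]
fhX => fhhX   [X ::= h X]
fhhX => fhhhX   [X ::= h X]
fhhhX => fhhhhX   [X ::= h X]
fhhhhX => fhhhhhX   [X ::= h X]
fhhhhhX => fhhhhhhX   [X ::= h X]
fhhhhhhX => fhhhhhhhX   [X ::= h X]
fhhhhhhhX => fhhhhhhhhX   [X ::= h X]
fhhhhhhhhX => fhhhhhhhhh   [X ::= h]

P => fX => fhX => fhhX => fhhhX => fhhhhX => fhhhhhX => fhhhhhhX => fhhhhhhhX => fhhhhhhhhX => fhhhhhhhhh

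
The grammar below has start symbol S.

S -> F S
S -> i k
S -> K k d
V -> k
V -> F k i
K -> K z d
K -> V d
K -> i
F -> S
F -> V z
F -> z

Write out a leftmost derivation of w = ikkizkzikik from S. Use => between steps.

S => FS => VzS => FkizS => SkizS => ikkizS => ikkizFS => ikkizVzS => ikkizkzS => ikkizkzFS => ikkizkzSS => ikkizkzikS => ikkizkzikik

S => FS   [S -> F S]
FS => VzS   [F -> V z]
VzS => FkizS   [V -> F k i]
FkizS => SkizS   [F -> S]
SkizS => ikkizS   [S -> i k]
ikkizS => ikkizFS   [S -> F S]
ikkizFS => ikkizVzS   [F -> V z]
ikkizVzS => ikkizkzS   [V -> k]
ikkizkzS => ikkizkzFS   [S -> F S]
ikkizkzFS => ikkizkzSS   [F -> S]
ikkizkzSS => ikkizkzikS   [S -> i k]
ikkizkzikS => ikkizkzikik   [S -> i k]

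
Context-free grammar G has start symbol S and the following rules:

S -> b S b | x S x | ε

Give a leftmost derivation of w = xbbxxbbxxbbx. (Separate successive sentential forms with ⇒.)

S ⇒ xSx ⇒ xbSbx ⇒ xbbSbbx ⇒ xbbxSxbbx ⇒ xbbxxSxxbbx ⇒ xbbxxbSbxxbbx ⇒ xbbxxbbxxbbx

S ⇒ xSx   [S -> x S x]
xSx ⇒ xbSbx   [S -> b S b]
xbSbx ⇒ xbbSbbx   [S -> b S b]
xbbSbbx ⇒ xbbxSxbbx   [S -> x S x]
xbbxSxbbx ⇒ xbbxxSxxbbx   [S -> x S x]
xbbxxSxxbbx ⇒ xbbxxbSbxxbbx   [S -> b S b]
xbbxxbSbxxbbx ⇒ xbbxxbbxxbbx   [S -> ε]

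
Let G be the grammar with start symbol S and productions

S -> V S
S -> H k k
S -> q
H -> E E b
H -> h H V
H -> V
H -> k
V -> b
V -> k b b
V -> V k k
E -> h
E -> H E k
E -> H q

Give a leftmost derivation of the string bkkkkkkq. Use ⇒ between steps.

S ⇒ VS ⇒ VkkS ⇒ VkkkkS ⇒ VkkkkkkS ⇒ bkkkkkkS ⇒ bkkkkkkq

S ⇒ VS   [S -> V S]
VS ⇒ VkkS   [V -> V k k]
VkkS ⇒ VkkkkS   [V -> V k k]
VkkkkS ⇒ VkkkkkkS   [V -> V k k]
VkkkkkkS ⇒ bkkkkkkS   [V -> b]
bkkkkkkS ⇒ bkkkkkkq   [S -> q]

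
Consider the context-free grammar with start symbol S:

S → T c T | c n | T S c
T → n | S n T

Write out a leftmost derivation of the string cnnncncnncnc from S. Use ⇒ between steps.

S ⇒ TSc   [S → T S c]
TSc ⇒ SnTSc   [T → S n T]
SnTSc ⇒ TScnTSc   [S → T S c]
TScnTSc ⇒ SnTScnTSc   [T → S n T]
SnTScnTSc ⇒ cnnTScnTSc   [S → c n]
cnnTScnTSc ⇒ cnnnScnTSc   [T → n]
cnnnScnTSc ⇒ cnnncncnTSc   [S → c n]
cnnncncnTSc ⇒ cnnncncnnSc   [T → n]
cnnncncnnSc ⇒ cnnncncnncnc   [S → c n]

S ⇒ TSc ⇒ SnTSc ⇒ TScnTSc ⇒ SnTScnTSc ⇒ cnnTScnTSc ⇒ cnnnScnTSc ⇒ cnnncncnTSc ⇒ cnnncncnnSc ⇒ cnnncncnncnc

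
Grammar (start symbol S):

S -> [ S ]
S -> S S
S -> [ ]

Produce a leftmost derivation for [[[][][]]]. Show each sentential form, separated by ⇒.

S ⇒ [S]   [S -> [ S ]]
[S] ⇒ [[S]]   [S -> [ S ]]
[[S]] ⇒ [[SS]]   [S -> S S]
[[SS]] ⇒ [[SSS]]   [S -> S S]
[[SSS]] ⇒ [[[]SS]]   [S -> [ ]]
[[[]SS]] ⇒ [[[][]S]]   [S -> [ ]]
[[[][]S]] ⇒ [[[][][]]]   [S -> [ ]]

S ⇒ [S] ⇒ [[S]] ⇒ [[SS]] ⇒ [[SSS]] ⇒ [[[]SS]] ⇒ [[[][]S]] ⇒ [[[][][]]]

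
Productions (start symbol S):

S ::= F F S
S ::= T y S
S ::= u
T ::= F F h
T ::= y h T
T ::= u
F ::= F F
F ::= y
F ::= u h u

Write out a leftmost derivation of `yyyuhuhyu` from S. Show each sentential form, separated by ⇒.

S⇒TyS⇒FFhyS⇒FFFhyS⇒FFFFhyS⇒yFFFhyS⇒yyFFhyS⇒yyyFhyS⇒yyyuhuhyS⇒yyyuhuhyu

S ⇒ TyS   [S ::= T y S]
TyS ⇒ FFhyS   [T ::= F F h]
FFhyS ⇒ FFFhyS   [F ::= F F]
FFFhyS ⇒ FFFFhyS   [F ::= F F]
FFFFhyS ⇒ yFFFhyS   [F ::= y]
yFFFhyS ⇒ yyFFhyS   [F ::= y]
yyFFhyS ⇒ yyyFhyS   [F ::= y]
yyyFhyS ⇒ yyyuhuhyS   [F ::= u h u]
yyyuhuhyS ⇒ yyyuhuhyu   [S ::= u]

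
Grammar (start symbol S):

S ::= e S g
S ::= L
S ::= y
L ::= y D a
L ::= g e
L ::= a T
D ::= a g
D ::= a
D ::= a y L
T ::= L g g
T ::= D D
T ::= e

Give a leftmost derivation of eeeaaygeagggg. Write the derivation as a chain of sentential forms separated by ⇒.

S ⇒ eSg   [S ::= e S g]
eSg ⇒ eeSgg   [S ::= e S g]
eeSgg ⇒ eeeSggg   [S ::= e S g]
eeeSggg ⇒ eeeLggg   [S ::= L]
eeeLggg ⇒ eeeaTggg   [L ::= a T]
eeeaTggg ⇒ eeeaDDggg   [T ::= D D]
eeeaDDggg ⇒ eeeaayLDggg   [D ::= a y L]
eeeaayLDggg ⇒ eeeaaygeDggg   [L ::= g e]
eeeaaygeDggg ⇒ eeeaaygeagggg   [D ::= a g]

S ⇒ eSg ⇒ eeSgg ⇒ eeeSggg ⇒ eeeLggg ⇒ eeeaTggg ⇒ eeeaDDggg ⇒ eeeaayLDggg ⇒ eeeaaygeDggg ⇒ eeeaaygeagggg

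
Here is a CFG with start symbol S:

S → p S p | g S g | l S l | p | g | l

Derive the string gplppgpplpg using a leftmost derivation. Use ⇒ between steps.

S ⇒ gSg   [S → g S g]
gSg ⇒ gpSpg   [S → p S p]
gpSpg ⇒ gplSlpg   [S → l S l]
gplSlpg ⇒ gplpSplpg   [S → p S p]
gplpSplpg ⇒ gplppSpplpg   [S → p S p]
gplppSpplpg ⇒ gplppgpplpg   [S → g]

S ⇒ gSg ⇒ gpSpg ⇒ gplSlpg ⇒ gplpSplpg ⇒ gplppSpplpg ⇒ gplppgpplpg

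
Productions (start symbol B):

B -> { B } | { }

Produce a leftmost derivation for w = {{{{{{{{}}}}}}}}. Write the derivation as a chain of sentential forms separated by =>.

B => {B} => {{B}} => {{{B}}} => {{{{B}}}} => {{{{{B}}}}} => {{{{{{B}}}}}} => {{{{{{{B}}}}}}} => {{{{{{{{}}}}}}}}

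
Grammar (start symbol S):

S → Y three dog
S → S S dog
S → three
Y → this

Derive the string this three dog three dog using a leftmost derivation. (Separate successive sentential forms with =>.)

S => S S dog => Y three dog S dog => this three dog S dog => this three dog three dog

S => S S dog   [S → S S dog]
S S dog => Y three dog S dog   [S → Y three dog]
Y three dog S dog => this three dog S dog   [Y → this]
this three dog S dog => this three dog three dog   [S → three]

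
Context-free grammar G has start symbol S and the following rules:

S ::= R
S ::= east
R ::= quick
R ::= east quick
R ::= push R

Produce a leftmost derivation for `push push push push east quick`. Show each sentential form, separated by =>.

S => R   [S ::= R]
R => push R   [R ::= push R]
push R => push push R   [R ::= push R]
push push R => push push push R   [R ::= push R]
push push push R => push push push push R   [R ::= push R]
push push push push R => push push push push east quick   [R ::= east quick]

S => R => push R => push push R => push push push R => push push push push R => push push push push east quick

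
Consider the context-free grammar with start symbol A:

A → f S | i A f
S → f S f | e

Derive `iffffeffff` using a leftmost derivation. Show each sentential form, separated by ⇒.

A ⇒ iAf   [A → i A f]
iAf ⇒ ifSf   [A → f S]
ifSf ⇒ iffSff   [S → f S f]
iffSff ⇒ ifffSfff   [S → f S f]
ifffSfff ⇒ iffffSffff   [S → f S f]
iffffSffff ⇒ iffffeffff   [S → e]

A⇒iAf⇒ifSf⇒iffSff⇒ifffSfff⇒iffffSffff⇒iffffeffff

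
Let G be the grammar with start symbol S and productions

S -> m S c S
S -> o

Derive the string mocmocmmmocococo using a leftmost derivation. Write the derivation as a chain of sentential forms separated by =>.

S => mScS   [S -> m S c S]
mScS => mocS   [S -> o]
mocS => mocmScS   [S -> m S c S]
mocmScS => mocmocS   [S -> o]
mocmocS => mocmocmScS   [S -> m S c S]
mocmocmScS => mocmocmmScScS   [S -> m S c S]
mocmocmmScScS => mocmocmmmScScScS   [S -> m S c S]
mocmocmmmScScScS => mocmocmmmocScScS   [S -> o]
mocmocmmmocScScS => mocmocmmmococScS   [S -> o]
mocmocmmmococScS => mocmocmmmocococS   [S -> o]
mocmocmmmocococS => mocmocmmmocococo   [S -> o]

S => mScS => mocS => mocmScS => mocmocS => mocmocmScS => mocmocmmScScS => mocmocmmmScScScS => mocmocmmmocScScS => mocmocmmmococScS => mocmocmmmocococS => mocmocmmmocococo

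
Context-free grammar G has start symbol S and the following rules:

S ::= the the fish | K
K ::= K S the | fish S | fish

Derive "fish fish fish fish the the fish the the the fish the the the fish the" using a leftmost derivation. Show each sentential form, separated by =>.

S => K   [S ::= K]
K => fish S   [K ::= fish S]
fish S => fish K   [S ::= K]
fish K => fish fish S   [K ::= fish S]
fish fish S => fish fish K   [S ::= K]
fish fish K => fish fish K S the   [K ::= K S the]
fish fish K S the => fish fish fish S S the   [K ::= fish S]
fish fish fish S S the => fish fish fish K S the   [S ::= K]
fish fish fish K S the => fish fish fish K S the S the   [K ::= K S the]
fish fish fish K S the S the => fish fish fish K S the S the S the   [K ::= K S the]
fish fish fish K S the S the S the => fish fish fish fish S the S the S the   [K ::= fish]
fish fish fish fish S the S the S the => fish fish fish fish the the fish the S the S the   [S ::= the the fish]
fish fish fish fish the the fish the S the S the => fish fish fish fish the the fish the the the fish the S the   [S ::= the the fish]
fish fish fish fish the the fish the the the fish the S the => fish fish fish fish the the fish the the the fish the the the fish the   [S ::= the the fish]

S => K => fish S => fish K => fish fish S => fish fish K => fish fish K S the => fish fish fish S S the => fish fish fish K S the => fish fish fish K S the S the => fish fish fish K S the S the S the => fish fish fish fish S the S the S the => fish fish fish fish the the fish the S the S the => fish fish fish fish the the fish the the the fish the S the => fish fish fish fish the the fish the the the fish the the the fish the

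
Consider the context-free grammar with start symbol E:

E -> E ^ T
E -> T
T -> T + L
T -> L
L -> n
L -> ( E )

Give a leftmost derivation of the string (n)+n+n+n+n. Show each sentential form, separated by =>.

E => T   [E -> T]
T => T+L   [T -> T + L]
T+L => T+L+L   [T -> T + L]
T+L+L => T+L+L+L   [T -> T + L]
T+L+L+L => T+L+L+L+L   [T -> T + L]
T+L+L+L+L => L+L+L+L+L   [T -> L]
L+L+L+L+L => (E)+L+L+L+L   [L -> ( E )]
(E)+L+L+L+L => (T)+L+L+L+L   [E -> T]
(T)+L+L+L+L => (L)+L+L+L+L   [T -> L]
(L)+L+L+L+L => (n)+L+L+L+L   [L -> n]
(n)+L+L+L+L => (n)+n+L+L+L   [L -> n]
(n)+n+L+L+L => (n)+n+n+L+L   [L -> n]
(n)+n+n+L+L => (n)+n+n+n+L   [L -> n]
(n)+n+n+n+L => (n)+n+n+n+n   [L -> n]

E => T => T+L => T+L+L => T+L+L+L => T+L+L+L+L => L+L+L+L+L => (E)+L+L+L+L => (T)+L+L+L+L => (L)+L+L+L+L => (n)+L+L+L+L => (n)+n+L+L+L => (n)+n+n+L+L => (n)+n+n+n+L => (n)+n+n+n+n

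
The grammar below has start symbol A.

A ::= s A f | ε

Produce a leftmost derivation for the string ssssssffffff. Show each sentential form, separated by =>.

A => sAf   [A ::= s A f]
sAf => ssAff   [A ::= s A f]
ssAff => sssAfff   [A ::= s A f]
sssAfff => ssssAffff   [A ::= s A f]
ssssAffff => sssssAfffff   [A ::= s A f]
sssssAfffff => ssssssAffffff   [A ::= s A f]
ssssssAffffff => ssssssffffff   [A ::= ε]

A=>sAf=>ssAff=>sssAfff=>ssssAffff=>sssssAfffff=>ssssssAffffff=>ssssssffffff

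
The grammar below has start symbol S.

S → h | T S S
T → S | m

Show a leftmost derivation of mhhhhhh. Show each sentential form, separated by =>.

S => TSS   [S → T S S]
TSS => SSS   [T → S]
SSS => TSSSS   [S → T S S]
TSSSS => mSSSS   [T → m]
mSSSS => mTSSSSS   [S → T S S]
mTSSSSS => mSSSSSS   [T → S]
mSSSSSS => mhSSSSS   [S → h]
mhSSSSS => mhhSSSS   [S → h]
mhhSSSS => mhhhSSS   [S → h]
mhhhSSS => mhhhhSS   [S → h]
mhhhhSS => mhhhhhS   [S → h]
mhhhhhS => mhhhhhh   [S → h]

S=>TSS=>SSS=>TSSSS=>mSSSS=>mTSSSSS=>mSSSSSS=>mhSSSSS=>mhhSSSS=>mhhhSSS=>mhhhhSS=>mhhhhhS=>mhhhhhh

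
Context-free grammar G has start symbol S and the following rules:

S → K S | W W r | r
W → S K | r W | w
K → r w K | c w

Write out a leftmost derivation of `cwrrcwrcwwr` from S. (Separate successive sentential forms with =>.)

S=>KS=>cwS=>cwWWr=>cwrWWr=>cwrrWWr=>cwrrSKWr=>cwrrKSKWr=>cwrrcwSKWr=>cwrrcwrKWr=>cwrrcwrcwWr=>cwrrcwrcwwr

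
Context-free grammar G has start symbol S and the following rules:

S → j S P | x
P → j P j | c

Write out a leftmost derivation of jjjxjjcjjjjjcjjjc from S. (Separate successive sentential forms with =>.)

S => jSP   [S → j S P]
jSP => jjSPP   [S → j S P]
jjSPP => jjjSPPP   [S → j S P]
jjjSPPP => jjjxPPP   [S → x]
jjjxPPP => jjjxjPjPP   [P → j P j]
jjjxjPjPP => jjjxjjPjjPP   [P → j P j]
jjjxjjPjjPP => jjjxjjcjjPP   [P → c]
jjjxjjcjjPP => jjjxjjcjjjPjP   [P → j P j]
jjjxjjcjjjPjP => jjjxjjcjjjjPjjP   [P → j P j]
jjjxjjcjjjjPjjP => jjjxjjcjjjjjPjjjP   [P → j P j]
jjjxjjcjjjjjPjjjP => jjjxjjcjjjjjcjjjP   [P → c]
jjjxjjcjjjjjcjjjP => jjjxjjcjjjjjcjjjc   [P → c]

S => jSP => jjSPP => jjjSPPP => jjjxPPP => jjjxjPjPP => jjjxjjPjjPP => jjjxjjcjjPP => jjjxjjcjjjPjP => jjjxjjcjjjjPjjP => jjjxjjcjjjjjPjjjP => jjjxjjcjjjjjcjjjP => jjjxjjcjjjjjcjjjc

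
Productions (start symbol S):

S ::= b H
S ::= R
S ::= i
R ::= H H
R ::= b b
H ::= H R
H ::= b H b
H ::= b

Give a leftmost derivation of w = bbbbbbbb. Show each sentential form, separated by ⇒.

S⇒R⇒HH⇒bHbH⇒bbHbbH⇒bbbbbH⇒bbbbbbHb⇒bbbbbbbb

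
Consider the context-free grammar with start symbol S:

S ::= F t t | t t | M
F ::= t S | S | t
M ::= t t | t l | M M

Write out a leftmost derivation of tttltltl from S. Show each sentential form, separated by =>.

S=>M=>MM=>ttM=>ttMM=>tttlM=>tttlMM=>tttltlM=>tttltltl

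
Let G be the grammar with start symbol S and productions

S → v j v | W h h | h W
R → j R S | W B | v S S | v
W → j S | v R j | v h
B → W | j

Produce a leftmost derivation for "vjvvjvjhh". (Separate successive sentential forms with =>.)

S => Whh   [S → W h h]
Whh => vRjhh   [W → v R j]
vRjhh => vjRSjhh   [R → j R S]
vjRSjhh => vjvSjhh   [R → v]
vjvSjhh => vjvvjvjhh   [S → v j v]

S => Whh => vRjhh => vjRSjhh => vjvSjhh => vjvvjvjhh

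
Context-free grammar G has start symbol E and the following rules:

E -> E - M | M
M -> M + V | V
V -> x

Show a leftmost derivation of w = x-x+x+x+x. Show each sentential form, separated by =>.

E=>E-M=>M-M=>V-M=>x-M=>x-M+V=>x-M+V+V=>x-M+V+V+V=>x-V+V+V+V=>x-x+V+V+V=>x-x+x+V+V=>x-x+x+x+V=>x-x+x+x+x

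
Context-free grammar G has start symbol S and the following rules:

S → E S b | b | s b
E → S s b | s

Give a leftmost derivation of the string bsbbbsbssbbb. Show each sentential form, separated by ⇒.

S ⇒ ESb ⇒ SsbSb ⇒ ESbsbSb ⇒ SsbSbsbSb ⇒ bsbSbsbSb ⇒ bsbbbsbSb ⇒ bsbbbsbESbb ⇒ bsbbbsbsSbb ⇒ bsbbbsbssbbb

S ⇒ ESb   [S → E S b]
ESb ⇒ SsbSb   [E → S s b]
SsbSb ⇒ ESbsbSb   [S → E S b]
ESbsbSb ⇒ SsbSbsbSb   [E → S s b]
SsbSbsbSb ⇒ bsbSbsbSb   [S → b]
bsbSbsbSb ⇒ bsbbbsbSb   [S → b]
bsbbbsbSb ⇒ bsbbbsbESbb   [S → E S b]
bsbbbsbESbb ⇒ bsbbbsbsSbb   [E → s]
bsbbbsbsSbb ⇒ bsbbbsbssbbb   [S → s b]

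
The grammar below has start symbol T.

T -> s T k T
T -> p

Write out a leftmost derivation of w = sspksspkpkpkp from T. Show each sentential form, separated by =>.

T => sTkT => ssTkTkT => sspkTkT => sspksTkTkT => sspkssTkTkTkT => sspksspkTkTkT => sspksspkpkTkT => sspksspkpkpkT => sspksspkpkpkp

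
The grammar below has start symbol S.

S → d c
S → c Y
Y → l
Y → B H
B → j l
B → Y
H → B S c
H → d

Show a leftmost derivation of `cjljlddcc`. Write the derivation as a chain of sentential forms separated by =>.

S => cY => cBH => cjlH => cjlBSc => cjlYSc => cjlBHSc => cjljlHSc => cjljldSc => cjljlddcc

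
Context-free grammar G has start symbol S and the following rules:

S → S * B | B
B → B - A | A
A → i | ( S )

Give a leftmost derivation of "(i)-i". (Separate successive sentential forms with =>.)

S => B => B-A => A-A => (S)-A => (B)-A => (A)-A => (i)-A => (i)-i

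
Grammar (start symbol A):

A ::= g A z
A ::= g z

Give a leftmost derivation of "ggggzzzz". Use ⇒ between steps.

A ⇒ gAz ⇒ ggAzz ⇒ gggAzzz ⇒ ggggzzzz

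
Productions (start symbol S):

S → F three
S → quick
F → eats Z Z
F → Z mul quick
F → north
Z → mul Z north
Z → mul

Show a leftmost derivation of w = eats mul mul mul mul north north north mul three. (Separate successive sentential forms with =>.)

S => F three => eats Z Z three => eats mul Z north Z three => eats mul mul Z north north Z three => eats mul mul mul Z north north north Z three => eats mul mul mul mul north north north Z three => eats mul mul mul mul north north north mul three

S => F three   [S → F three]
F three => eats Z Z three   [F → eats Z Z]
eats Z Z three => eats mul Z north Z three   [Z → mul Z north]
eats mul Z north Z three => eats mul mul Z north north Z three   [Z → mul Z north]
eats mul mul Z north north Z three => eats mul mul mul Z north north north Z three   [Z → mul Z north]
eats mul mul mul Z north north north Z three => eats mul mul mul mul north north north Z three   [Z → mul]
eats mul mul mul mul north north north Z three => eats mul mul mul mul north north north mul three   [Z → mul]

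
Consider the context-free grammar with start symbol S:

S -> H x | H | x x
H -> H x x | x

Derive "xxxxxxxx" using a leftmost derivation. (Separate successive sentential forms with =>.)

S=>Hx=>Hxxx=>Hxxxxx=>Hxxxxxxx=>xxxxxxxx

S => Hx   [S -> H x]
Hx => Hxxx   [H -> H x x]
Hxxx => Hxxxxx   [H -> H x x]
Hxxxxx => Hxxxxxxx   [H -> H x x]
Hxxxxxxx => xxxxxxxx   [H -> x]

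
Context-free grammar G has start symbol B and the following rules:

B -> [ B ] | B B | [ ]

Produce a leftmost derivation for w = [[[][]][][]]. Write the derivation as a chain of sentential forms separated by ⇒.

B ⇒ [B]   [B -> [ B ]]
[B] ⇒ [BB]   [B -> B B]
[BB] ⇒ [BBB]   [B -> B B]
[BBB] ⇒ [[B]BB]   [B -> [ B ]]
[[B]BB] ⇒ [[BB]BB]   [B -> B B]
[[BB]BB] ⇒ [[[]B]BB]   [B -> [ ]]
[[[]B]BB] ⇒ [[[][]]BB]   [B -> [ ]]
[[[][]]BB] ⇒ [[[][]][]B]   [B -> [ ]]
[[[][]][]B] ⇒ [[[][]][][]]   [B -> [ ]]

B⇒[B]⇒[BB]⇒[BBB]⇒[[B]BB]⇒[[BB]BB]⇒[[[]B]BB]⇒[[[][]]BB]⇒[[[][]][]B]⇒[[[][]][][]]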